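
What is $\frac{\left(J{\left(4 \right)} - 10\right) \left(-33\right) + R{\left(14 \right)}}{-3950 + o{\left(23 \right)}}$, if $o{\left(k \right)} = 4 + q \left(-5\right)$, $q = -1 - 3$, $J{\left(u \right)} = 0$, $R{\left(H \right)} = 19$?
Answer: $- \frac{349}{3926} \approx -0.088895$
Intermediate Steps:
$q = -4$ ($q = -1 - 3 = -4$)
$o{\left(k \right)} = 24$ ($o{\left(k \right)} = 4 - -20 = 4 + 20 = 24$)
$\frac{\left(J{\left(4 \right)} - 10\right) \left(-33\right) + R{\left(14 \right)}}{-3950 + o{\left(23 \right)}} = \frac{\left(0 - 10\right) \left(-33\right) + 19}{-3950 + 24} = \frac{\left(0 - 10\right) \left(-33\right) + 19}{-3926} = \left(\left(0 - 10\right) \left(-33\right) + 19\right) \left(- \frac{1}{3926}\right) = \left(\left(-10\right) \left(-33\right) + 19\right) \left(- \frac{1}{3926}\right) = \left(330 + 19\right) \left(- \frac{1}{3926}\right) = 349 \left(- \frac{1}{3926}\right) = - \frac{349}{3926}$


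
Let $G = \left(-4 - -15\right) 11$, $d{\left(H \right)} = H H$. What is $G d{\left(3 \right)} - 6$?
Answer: $1083$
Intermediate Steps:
$d{\left(H \right)} = H^{2}$
$G = 121$ ($G = \left(-4 + 15\right) 11 = 11 \cdot 11 = 121$)
$G d{\left(3 \right)} - 6 = 121 \cdot 3^{2} - 6 = 121 \cdot 9 - 6 = 1089 - 6 = 1083$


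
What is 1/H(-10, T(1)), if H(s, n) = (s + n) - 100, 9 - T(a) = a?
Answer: -1/102 ≈ -0.0098039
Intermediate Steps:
T(a) = 9 - a
H(s, n) = -100 + n + s (H(s, n) = (n + s) - 100 = -100 + n + s)
1/H(-10, T(1)) = 1/(-100 + (9 - 1*1) - 10) = 1/(-100 + (9 - 1) - 10) = 1/(-100 + 8 - 10) = 1/(-102) = -1/102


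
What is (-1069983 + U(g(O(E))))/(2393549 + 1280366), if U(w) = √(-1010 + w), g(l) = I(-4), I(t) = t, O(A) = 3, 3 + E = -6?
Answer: -1069983/3673915 + 13*I*√6/3673915 ≈ -0.29124 + 8.6674e-6*I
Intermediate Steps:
E = -9 (E = -3 - 6 = -9)
g(l) = -4
(-1069983 + U(g(O(E))))/(2393549 + 1280366) = (-1069983 + √(-1010 - 4))/(2393549 + 1280366) = (-1069983 + √(-1014))/3673915 = (-1069983 + 13*I*√6)*(1/3673915) = -1069983/3673915 + 13*I*√6/3673915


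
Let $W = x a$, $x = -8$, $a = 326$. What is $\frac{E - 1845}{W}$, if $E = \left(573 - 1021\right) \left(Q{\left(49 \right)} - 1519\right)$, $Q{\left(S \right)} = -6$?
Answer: $- \frac{681355}{2608} \approx -261.26$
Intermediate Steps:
$E = 683200$ ($E = \left(573 - 1021\right) \left(-6 - 1519\right) = \left(-448\right) \left(-1525\right) = 683200$)
$W = -2608$ ($W = \left(-8\right) 326 = -2608$)
$\frac{E - 1845}{W} = \frac{683200 - 1845}{-2608} = \left(683200 - 1845\right) \left(- \frac{1}{2608}\right) = 681355 \left(- \frac{1}{2608}\right) = - \frac{681355}{2608}$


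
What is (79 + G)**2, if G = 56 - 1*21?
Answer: 12996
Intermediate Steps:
G = 35 (G = 56 - 21 = 35)
(79 + G)**2 = (79 + 35)**2 = 114**2 = 12996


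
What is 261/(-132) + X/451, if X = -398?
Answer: -469/164 ≈ -2.8598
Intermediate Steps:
261/(-132) + X/451 = 261/(-132) - 398/451 = 261*(-1/132) - 398*1/451 = -87/44 - 398/451 = -469/164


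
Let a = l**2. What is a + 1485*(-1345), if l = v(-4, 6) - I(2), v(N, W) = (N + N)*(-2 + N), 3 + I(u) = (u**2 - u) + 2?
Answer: -1995116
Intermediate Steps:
I(u) = -1 + u**2 - u (I(u) = -3 + ((u**2 - u) + 2) = -3 + (2 + u**2 - u) = -1 + u**2 - u)
v(N, W) = 2*N*(-2 + N) (v(N, W) = (2*N)*(-2 + N) = 2*N*(-2 + N))
l = 47 (l = 2*(-4)*(-2 - 4) - (-1 + 2**2 - 1*2) = 2*(-4)*(-6) - (-1 + 4 - 2) = 48 - 1*1 = 48 - 1 = 47)
a = 2209 (a = 47**2 = 2209)
a + 1485*(-1345) = 2209 + 1485*(-1345) = 2209 - 1997325 = -1995116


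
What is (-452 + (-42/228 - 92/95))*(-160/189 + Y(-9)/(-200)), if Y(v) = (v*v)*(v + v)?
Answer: -10485222319/3591000 ≈ -2919.9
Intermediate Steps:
Y(v) = 2*v**3 (Y(v) = v**2*(2*v) = 2*v**3)
(-452 + (-42/228 - 92/95))*(-160/189 + Y(-9)/(-200)) = (-452 + (-42/228 - 92/95))*(-160/189 + (2*(-9)**3)/(-200)) = (-452 + (-42*1/228 - 92*1/95))*(-160*1/189 + (2*(-729))*(-1/200)) = (-452 + (-7/38 - 92/95))*(-160/189 - 1458*(-1/200)) = (-452 - 219/190)*(-160/189 + 729/100) = -86099/190*121781/18900 = -10485222319/3591000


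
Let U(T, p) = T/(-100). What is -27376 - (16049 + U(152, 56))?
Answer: -1085587/25 ≈ -43424.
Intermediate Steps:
U(T, p) = -T/100 (U(T, p) = T*(-1/100) = -T/100)
-27376 - (16049 + U(152, 56)) = -27376 - (16049 - 1/100*152) = -27376 - (16049 - 38/25) = -27376 - 1*401187/25 = -27376 - 401187/25 = -1085587/25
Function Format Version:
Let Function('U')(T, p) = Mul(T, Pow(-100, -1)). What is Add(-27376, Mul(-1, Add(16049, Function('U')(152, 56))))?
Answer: Rational(-1085587, 25) ≈ -43424.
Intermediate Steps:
Function('U')(T, p) = Mul(Rational(-1, 100), T) (Function('U')(T, p) = Mul(T, Rational(-1, 100)) = Mul(Rational(-1, 100), T))
Add(-27376, Mul(-1, Add(16049, Function('U')(152, 56)))) = Add(-27376, Mul(-1, Add(16049, Mul(Rational(-1, 100), 152)))) = Add(-27376, Mul(-1, Add(16049, Rational(-38, 25)))) = Add(-27376, Mul(-1, Rational(401187, 25))) = Add(-27376, Rational(-401187, 25)) = Rational(-1085587, 25)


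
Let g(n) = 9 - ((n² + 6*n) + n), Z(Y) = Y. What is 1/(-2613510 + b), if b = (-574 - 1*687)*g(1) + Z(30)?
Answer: -1/2614741 ≈ -3.8245e-7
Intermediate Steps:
g(n) = 9 - n² - 7*n (g(n) = 9 - (n² + 7*n) = 9 + (-n² - 7*n) = 9 - n² - 7*n)
b = -1231 (b = (-574 - 1*687)*(9 - 1*1² - 7*1) + 30 = (-574 - 687)*(9 - 1*1 - 7) + 30 = -1261*(9 - 1 - 7) + 30 = -1261*1 + 30 = -1261 + 30 = -1231)
1/(-2613510 + b) = 1/(-2613510 - 1231) = 1/(-2614741) = -1/2614741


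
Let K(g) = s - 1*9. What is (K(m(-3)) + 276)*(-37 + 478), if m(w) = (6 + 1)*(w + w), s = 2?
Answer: 118629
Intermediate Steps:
m(w) = 14*w (m(w) = 7*(2*w) = 14*w)
K(g) = -7 (K(g) = 2 - 1*9 = 2 - 9 = -7)
(K(m(-3)) + 276)*(-37 + 478) = (-7 + 276)*(-37 + 478) = 269*441 = 118629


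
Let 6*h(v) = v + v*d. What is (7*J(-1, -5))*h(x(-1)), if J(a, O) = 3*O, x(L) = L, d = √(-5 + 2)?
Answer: 35/2 + 35*I*√3/2 ≈ 17.5 + 30.311*I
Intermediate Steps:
d = I*√3 (d = √(-3) = I*√3 ≈ 1.732*I)
h(v) = v/6 + I*v*√3/6 (h(v) = (v + v*(I*√3))/6 = (v + I*v*√3)/6 = v/6 + I*v*√3/6)
(7*J(-1, -5))*h(x(-1)) = (7*(3*(-5)))*((⅙)*(-1)*(1 + I*√3)) = (7*(-15))*(-⅙ - I*√3/6) = -105*(-⅙ - I*√3/6) = 35/2 + 35*I*√3/2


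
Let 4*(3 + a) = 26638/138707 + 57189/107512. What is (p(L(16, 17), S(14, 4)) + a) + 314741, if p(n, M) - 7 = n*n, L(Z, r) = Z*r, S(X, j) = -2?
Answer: 23187955292512623/59650667936 ≈ 3.8873e+5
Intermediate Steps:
p(n, M) = 7 + n² (p(n, M) = 7 + n*n = 7 + n²)
a = -168155584529/59650667936 (a = -3 + (26638/138707 + 57189/107512)/4 = -3 + (¼)*(10796419279/14912666984) = -3 + 10796419279/59650667936 = -168155584529/59650667936 ≈ -2.8190)
(p(L(16, 17), S(14, 4)) + a) + 314741 = ((7 + (16*17)²) - 168155584529/59650667936) + 314741 = ((7 + 272²) - 168155584529/59650667936) + 314741 = ((7 + 73984) - 168155584529/59650667936) + 314741 = (73991 - 168155584529/59650667936) + 314741 = 4413444415668047/59650667936 + 314741 = 23187955292512623/59650667936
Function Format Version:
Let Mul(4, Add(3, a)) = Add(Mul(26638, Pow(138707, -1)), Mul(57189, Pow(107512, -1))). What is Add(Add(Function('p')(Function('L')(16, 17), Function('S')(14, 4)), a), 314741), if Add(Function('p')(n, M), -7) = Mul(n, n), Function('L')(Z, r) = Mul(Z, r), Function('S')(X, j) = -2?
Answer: Rational(23187955292512623, 59650667936) ≈ 3.8873e+5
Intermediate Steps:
Function('p')(n, M) = Add(7, Pow(n, 2)) (Function('p')(n, M) = Add(7, Mul(n, n)) = Add(7, Pow(n, 2)))
a = Rational(-168155584529, 59650667936) (a = Add(-3, Mul(Rational(1, 4), Add(Mul(26638, Pow(138707, -1)), Mul(57189, Pow(107512, -1))))) = Add(-3, Mul(Rational(1, 4), Add(Mul(26638, Rational(1, 138707)), Mul(57189, Rational(1, 107512))))) = Add(-3, Mul(Rational(1, 4), Add(Rational(26638, 138707), Rational(57189, 107512)))) = Add(-3, Mul(Rational(1, 4), Rational(10796419279, 14912666984))) = Add(-3, Rational(10796419279, 59650667936)) = Rational(-168155584529, 59650667936) ≈ -2.8190)
Add(Add(Function('p')(Function('L')(16, 17), Function('S')(14, 4)), a), 314741) = Add(Add(Add(7, Pow(Mul(16, 17), 2)), Rational(-168155584529, 59650667936)), 314741) = Add(Add(Add(7, Pow(272, 2)), Rational(-168155584529, 59650667936)), 314741) = Add(Add(Add(7, 73984), Rational(-168155584529, 59650667936)), 314741) = Add(Add(73991, Rational(-168155584529, 59650667936)), 314741) = Add(Rational(4413444415668047, 59650667936), 314741) = Rational(23187955292512623, 59650667936)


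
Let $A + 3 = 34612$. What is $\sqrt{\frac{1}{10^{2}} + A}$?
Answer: $\frac{\sqrt{3460901}}{10} \approx 186.03$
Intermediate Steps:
$A = 34609$ ($A = -3 + 34612 = 34609$)
$\sqrt{\frac{1}{10^{2}} + A} = \sqrt{\frac{1}{10^{2}} + 34609} = \sqrt{\frac{1}{100} + 34609} = \sqrt{\frac{3460901}{100}} = \frac{\sqrt{3460901}}{10}$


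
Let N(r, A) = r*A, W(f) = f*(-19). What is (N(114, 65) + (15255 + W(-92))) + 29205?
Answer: 53618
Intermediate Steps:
W(f) = -19*f
N(r, A) = A*r
(N(114, 65) + (15255 + W(-92))) + 29205 = (65*114 + (15255 - 19*(-92))) + 29205 = (7410 + (15255 + 1748)) + 29205 = (7410 + 17003) + 29205 = 24413 + 29205 = 53618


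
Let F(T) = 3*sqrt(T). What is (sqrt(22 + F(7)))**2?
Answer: 22 + 3*sqrt(7) ≈ 29.937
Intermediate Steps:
(sqrt(22 + F(7)))**2 = (sqrt(22 + 3*sqrt(7)))**2 = 22 + 3*sqrt(7)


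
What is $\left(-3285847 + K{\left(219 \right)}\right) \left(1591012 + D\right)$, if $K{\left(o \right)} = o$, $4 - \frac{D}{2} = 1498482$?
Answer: $4619408972832$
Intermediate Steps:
$D = -2996956$ ($D = 8 - 2996964 = -2996956$)
$\left(-3285847 + K{\left(219 \right)}\right) \left(1591012 + D\right) = \left(-3285847 + 219\right) \left(1591012 - 2996956\right) = \left(-3285628\right) \left(-1405944\right) = 4619408972832$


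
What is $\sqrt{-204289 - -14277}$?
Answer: $2 i \sqrt{47503} \approx 435.9 i$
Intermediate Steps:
$\sqrt{-204289 - -14277} = \sqrt{-204289 + \left(-102817 + 117094\right)} = \sqrt{-204289 + 14277} = \sqrt{-190012} = 2 i \sqrt{47503}$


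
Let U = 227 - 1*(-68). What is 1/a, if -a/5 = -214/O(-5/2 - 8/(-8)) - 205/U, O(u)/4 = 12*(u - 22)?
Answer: 33276/84055 ≈ 0.39588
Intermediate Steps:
O(u) = -1056 + 48*u (O(u) = 4*(12*(u - 22)) = 4*(12*(-22 + u)) = 4*(-264 + 12*u) = -1056 + 48*u)
U = 295 (U = 227 + 68 = 295)
a = 84055/33276 (a = -5*(-214/(-1056 + 48*(-5/2 - 8/(-8))) - 205/295) = -5*(-214/(-1056 + 48*(-5*1/2 - 8*(-1/8))) - 205*1/295) = -5*(-214/(-1056 + 48*(-5/2 + 1)) - 41/59) = -5*(-214/(-1056 + 48*(-3/2)) - 41/59) = -5*(-214/(-1056 - 72) - 41/59) = -5*(-214/(-1128) - 41/59) = -5*(-214*(-1/1128) - 41/59) = -5*(107/564 - 41/59) = -5*(-16811/33276) = 84055/33276 ≈ 2.5260)
1/a = 1/(84055/33276) = 33276/84055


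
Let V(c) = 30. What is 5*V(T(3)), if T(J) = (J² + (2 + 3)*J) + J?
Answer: 150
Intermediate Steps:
T(J) = J² + 6*J (T(J) = (J² + 5*J) + J = J² + 6*J)
5*V(T(3)) = 5*30 = 150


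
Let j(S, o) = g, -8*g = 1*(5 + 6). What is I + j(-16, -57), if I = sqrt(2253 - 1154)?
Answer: -11/8 + sqrt(1099) ≈ 31.776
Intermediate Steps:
g = -11/8 (g = -(5 + 6)/8 = -11/8 ≈ -1.3750)
j(S, o) = -11/8
I = sqrt(1099) ≈ 33.151
I + j(-16, -57) = sqrt(1099) - 11/8 = -11/8 + sqrt(1099)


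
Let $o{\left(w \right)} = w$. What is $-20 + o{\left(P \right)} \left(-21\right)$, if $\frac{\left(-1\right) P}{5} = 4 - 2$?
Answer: $190$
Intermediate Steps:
$P = -10$ ($P = - 5 \left(4 - 2\right) = \left(-5\right) 2 = -10$)
$-20 + o{\left(P \right)} \left(-21\right) = -20 - -210 = -20 + 210 = 190$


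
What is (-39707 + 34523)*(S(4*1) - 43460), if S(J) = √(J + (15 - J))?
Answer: 225296640 - 5184*√15 ≈ 2.2528e+8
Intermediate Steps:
S(J) = √15
(-39707 + 34523)*(S(4*1) - 43460) = (-39707 + 34523)*(√15 - 43460) = -5184*(-43460 + √15) = 225296640 - 5184*√15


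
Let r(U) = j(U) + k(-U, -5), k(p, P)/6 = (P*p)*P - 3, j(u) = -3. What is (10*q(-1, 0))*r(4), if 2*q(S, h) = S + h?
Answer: 3105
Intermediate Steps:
k(p, P) = -18 + 6*p*P² (k(p, P) = 6*((P*p)*P - 3) = 6*(p*P² - 3) = 6*(-3 + p*P²) = -18 + 6*p*P²)
q(S, h) = S/2 + h/2 (q(S, h) = (S + h)/2 = S/2 + h/2)
r(U) = -21 - 150*U (r(U) = -3 + (-18 + 6*(-U)*(-5)²) = -3 + (-18 + 6*(-U)*25) = -3 + (-18 - 150*U) = -21 - 150*U)
(10*q(-1, 0))*r(4) = (10*((½)*(-1) + (½)*0))*(-21 - 150*4) = (10*(-½ + 0))*(-21 - 600) = (10*(-½))*(-621) = -5*(-621) = 3105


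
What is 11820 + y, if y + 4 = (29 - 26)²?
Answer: 11825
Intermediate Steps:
y = 5 (y = -4 + (29 - 26)² = -4 + 3² = -4 + 9 = 5)
11820 + y = 11820 + 5 = 11825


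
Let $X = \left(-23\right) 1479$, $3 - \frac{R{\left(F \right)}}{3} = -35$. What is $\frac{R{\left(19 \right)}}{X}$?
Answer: $- \frac{38}{11339} \approx -0.0033513$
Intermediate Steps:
$R{\left(F \right)} = 114$ ($R{\left(F \right)} = 9 - -105 = 9 + 105 = 114$)
$X = -34017$
$\frac{R{\left(19 \right)}}{X} = \frac{114}{-34017} = 114 \left(- \frac{1}{34017}\right) = - \frac{38}{11339}$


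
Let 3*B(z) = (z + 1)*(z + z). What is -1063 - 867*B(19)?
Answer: -220703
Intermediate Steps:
B(z) = 2*z*(1 + z)/3 (B(z) = ((z + 1)*(z + z))/3 = ((1 + z)*(2*z))/3 = (2*z*(1 + z))/3 = 2*z*(1 + z)/3)
-1063 - 867*B(19) = -1063 - 578*19*(1 + 19) = -1063 - 578*19*20 = -1063 - 867*760/3 = -1063 - 219640 = -220703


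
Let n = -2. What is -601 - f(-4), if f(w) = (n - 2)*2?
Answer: -593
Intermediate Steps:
f(w) = -8 (f(w) = (-2 - 2)*2 = -4*2 = -8)
-601 - f(-4) = -601 - 1*(-8) = -601 + 8 = -593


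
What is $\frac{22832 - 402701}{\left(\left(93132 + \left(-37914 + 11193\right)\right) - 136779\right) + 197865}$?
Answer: $- \frac{126623}{42499} \approx -2.9794$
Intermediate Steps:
$\frac{22832 - 402701}{\left(\left(93132 + \left(-37914 + 11193\right)\right) - 136779\right) + 197865} = - \frac{379869}{\left(\left(93132 - 26721\right) - 136779\right) + 197865} = - \frac{379869}{\left(66411 - 136779\right) + 197865} = - \frac{379869}{-70368 + 197865} = - \frac{379869}{127497} = \left(-379869\right) \frac{1}{127497} = - \frac{126623}{42499}$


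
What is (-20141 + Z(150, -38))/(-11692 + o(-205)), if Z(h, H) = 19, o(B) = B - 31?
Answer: 10061/5964 ≈ 1.6870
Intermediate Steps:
o(B) = -31 + B
(-20141 + Z(150, -38))/(-11692 + o(-205)) = (-20141 + 19)/(-11692 + (-31 - 205)) = -20122/(-11692 - 236) = -20122/(-11928) = -20122*(-1/11928) = 10061/5964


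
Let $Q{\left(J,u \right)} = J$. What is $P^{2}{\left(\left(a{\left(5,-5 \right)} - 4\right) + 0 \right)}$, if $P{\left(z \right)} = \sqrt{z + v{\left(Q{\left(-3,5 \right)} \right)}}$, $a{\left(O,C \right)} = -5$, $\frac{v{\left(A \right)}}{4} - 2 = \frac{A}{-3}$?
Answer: $3$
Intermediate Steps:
$v{\left(A \right)} = 8 - \frac{4 A}{3}$ ($v{\left(A \right)} = 8 + 4 \frac{A}{-3} = 8 + 4 A \left(- \frac{1}{3}\right) = 8 + 4 \left(- \frac{A}{3}\right) = 8 - \frac{4 A}{3}$)
$P{\left(z \right)} = \sqrt{12 + z}$ ($P{\left(z \right)} = \sqrt{z + \left(8 - -4\right)} = \sqrt{z + \left(8 + 4\right)} = \sqrt{z + 12} = \sqrt{12 + z}$)
$P^{2}{\left(\left(a{\left(5,-5 \right)} - 4\right) + 0 \right)} = \left(\sqrt{12 + \left(\left(-5 - 4\right) + 0\right)}\right)^{2} = \left(\sqrt{12 + \left(-9 + 0\right)}\right)^{2} = \left(\sqrt{12 - 9}\right)^{2} = \left(\sqrt{3}\right)^{2} = 3$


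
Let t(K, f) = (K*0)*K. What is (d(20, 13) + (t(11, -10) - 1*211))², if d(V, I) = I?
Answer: 39204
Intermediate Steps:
t(K, f) = 0 (t(K, f) = 0*K = 0)
(d(20, 13) + (t(11, -10) - 1*211))² = (13 + (0 - 1*211))² = (13 + (0 - 211))² = (13 - 211)² = (-198)² = 39204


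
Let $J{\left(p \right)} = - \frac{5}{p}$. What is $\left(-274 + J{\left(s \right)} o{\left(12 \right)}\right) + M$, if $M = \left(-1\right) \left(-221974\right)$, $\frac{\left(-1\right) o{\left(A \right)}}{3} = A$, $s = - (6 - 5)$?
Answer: $221520$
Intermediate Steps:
$s = -1$ ($s = \left(-1\right) 1 = -1$)
$o{\left(A \right)} = - 3 A$
$M = 221974$
$\left(-274 + J{\left(s \right)} o{\left(12 \right)}\right) + M = \left(-274 + - \frac{5}{-1} \left(\left(-3\right) 12\right)\right) + 221974 = \left(-274 + \left(-5\right) \left(-1\right) \left(-36\right)\right) + 221974 = \left(-274 + 5 \left(-36\right)\right) + 221974 = \left(-274 - 180\right) + 221974 = -454 + 221974 = 221520$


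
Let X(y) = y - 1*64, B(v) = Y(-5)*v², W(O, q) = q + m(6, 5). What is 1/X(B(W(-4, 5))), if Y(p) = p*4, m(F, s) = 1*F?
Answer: -1/2484 ≈ -0.00040258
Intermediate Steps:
m(F, s) = F
Y(p) = 4*p
W(O, q) = 6 + q (W(O, q) = q + 6 = 6 + q)
B(v) = -20*v² (B(v) = (4*(-5))*v² = -20*v²)
X(y) = -64 + y (X(y) = y - 64 = -64 + y)
1/X(B(W(-4, 5))) = 1/(-64 - 20*(6 + 5)²) = 1/(-64 - 20*11²) = 1/(-64 - 20*121) = 1/(-64 - 2420) = 1/(-2484) = -1/2484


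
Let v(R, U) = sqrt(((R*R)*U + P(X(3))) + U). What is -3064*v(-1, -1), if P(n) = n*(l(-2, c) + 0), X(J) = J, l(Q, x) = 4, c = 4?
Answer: -3064*sqrt(10) ≈ -9689.2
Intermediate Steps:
P(n) = 4*n (P(n) = n*(4 + 0) = n*4 = 4*n)
v(R, U) = sqrt(12 + U + U*R**2) (v(R, U) = sqrt(((R*R)*U + 4*3) + U) = sqrt((R**2*U + 12) + U) = sqrt((U*R**2 + 12) + U) = sqrt((12 + U*R**2) + U) = sqrt(12 + U + U*R**2))
-3064*v(-1, -1) = -3064*sqrt(12 - 1 - 1*(-1)**2) = -3064*sqrt(12 - 1 - 1*1) = -3064*sqrt(12 - 1 - 1) = -3064*sqrt(10)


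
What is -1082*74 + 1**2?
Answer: -80067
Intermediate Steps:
-1082*74 + 1**2 = -80068 + 1 = -80067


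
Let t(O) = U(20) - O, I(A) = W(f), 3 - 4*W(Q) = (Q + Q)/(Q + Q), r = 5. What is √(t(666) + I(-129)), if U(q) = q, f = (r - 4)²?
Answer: I*√2582/2 ≈ 25.407*I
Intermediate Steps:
f = 1 (f = (5 - 4)² = 1² = 1)
W(Q) = ½ (W(Q) = ¾ - (Q + Q)/(4*(Q + Q)) = ¾ - 2*Q/(4*(2*Q)) = ¾ - 2*Q*1/(2*Q)/4 = ¾ - ¼*1 = ¾ - ¼ = ½)
I(A) = ½
t(O) = 20 - O
√(t(666) + I(-129)) = √((20 - 1*666) + ½) = √((20 - 666) + ½) = √(-646 + ½) = √(-1291/2) = I*√2582/2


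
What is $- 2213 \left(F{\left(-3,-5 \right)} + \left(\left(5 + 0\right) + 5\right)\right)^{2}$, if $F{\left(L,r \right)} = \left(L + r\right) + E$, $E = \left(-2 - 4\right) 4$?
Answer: $-1071092$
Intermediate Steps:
$E = -24$ ($E = \left(-6\right) 4 = -24$)
$F{\left(L,r \right)} = -24 + L + r$ ($F{\left(L,r \right)} = \left(L + r\right) - 24 = -24 + L + r$)
$- 2213 \left(F{\left(-3,-5 \right)} + \left(\left(5 + 0\right) + 5\right)\right)^{2} = - 2213 \left(\left(-24 - 3 - 5\right) + \left(\left(5 + 0\right) + 5\right)\right)^{2} = - 2213 \left(-32 + \left(5 + 5\right)\right)^{2} = - 2213 \left(-32 + 10\right)^{2} = - 2213 \left(-22\right)^{2} = \left(-2213\right) 484 = -1071092$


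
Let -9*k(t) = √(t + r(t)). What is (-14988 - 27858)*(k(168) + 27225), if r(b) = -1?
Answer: -1166482350 + 14282*√167/3 ≈ -1.1664e+9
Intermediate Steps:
k(t) = -√(-1 + t)/9 (k(t) = -√(t - 1)/9 = -√(-1 + t)/9)
(-14988 - 27858)*(k(168) + 27225) = (-14988 - 27858)*(-√(-1 + 168)/9 + 27225) = -42846*(-√167/9 + 27225) = -42846*(27225 - √167/9) = -1166482350 + 14282*√167/3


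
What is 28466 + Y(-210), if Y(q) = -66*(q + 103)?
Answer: 35528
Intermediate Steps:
Y(q) = -6798 - 66*q (Y(q) = -66*(103 + q) = -6798 - 66*q)
28466 + Y(-210) = 28466 + (-6798 - 66*(-210)) = 28466 + (-6798 + 13860) = 28466 + 7062 = 35528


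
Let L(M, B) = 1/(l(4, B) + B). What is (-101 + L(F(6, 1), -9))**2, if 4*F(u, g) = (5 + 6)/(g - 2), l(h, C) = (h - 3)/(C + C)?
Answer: 271623361/26569 ≈ 10223.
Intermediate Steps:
l(h, C) = (-3 + h)/(2*C) (l(h, C) = (-3 + h)/((2*C)) = (-3 + h)*(1/(2*C)) = (-3 + h)/(2*C))
F(u, g) = 11/(4*(-2 + g)) (F(u, g) = ((5 + 6)/(g - 2))/4 = (11/(-2 + g))/4 = 11/(4*(-2 + g)))
L(M, B) = 1/(B + 1/(2*B)) (L(M, B) = 1/((-3 + 4)/(2*B) + B) = 1/((1/2)*1/B + B) = 1/(1/(2*B) + B) = 1/(B + 1/(2*B)))
(-101 + L(F(6, 1), -9))**2 = (-101 + 2*(-9)/(1 + 2*(-9)**2))**2 = (-101 + 2*(-9)/(1 + 2*81))**2 = (-101 + 2*(-9)/(1 + 162))**2 = (-101 + 2*(-9)/163)**2 = (-101 + 2*(-9)*(1/163))**2 = (-101 - 18/163)**2 = (-16481/163)**2 = 271623361/26569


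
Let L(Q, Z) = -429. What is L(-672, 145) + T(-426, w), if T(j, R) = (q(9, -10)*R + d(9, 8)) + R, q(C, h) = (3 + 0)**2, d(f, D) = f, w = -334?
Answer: -3760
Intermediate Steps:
q(C, h) = 9 (q(C, h) = 3**2 = 9)
T(j, R) = 9 + 10*R (T(j, R) = (9*R + 9) + R = (9 + 9*R) + R = 9 + 10*R)
L(-672, 145) + T(-426, w) = -429 + (9 + 10*(-334)) = -429 + (9 - 3340) = -429 - 3331 = -3760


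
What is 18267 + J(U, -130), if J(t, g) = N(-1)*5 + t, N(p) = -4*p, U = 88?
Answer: 18375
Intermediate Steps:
J(t, g) = 20 + t (J(t, g) = -4*(-1)*5 + t = 4*5 + t = 20 + t)
18267 + J(U, -130) = 18267 + (20 + 88) = 18267 + 108 = 18375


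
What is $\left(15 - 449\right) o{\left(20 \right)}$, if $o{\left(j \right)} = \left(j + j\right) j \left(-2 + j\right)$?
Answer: $-6249600$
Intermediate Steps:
$o{\left(j \right)} = 2 j^{2} \left(-2 + j\right)$ ($o{\left(j \right)} = 2 j j \left(-2 + j\right) = 2 j^{2} \left(-2 + j\right)$)
$\left(15 - 449\right) o{\left(20 \right)} = \left(15 - 449\right) 2 \cdot 20^{2} \left(-2 + 20\right) = - 434 \cdot 2 \cdot 400 \cdot 18 = \left(-434\right) 14400 = -6249600$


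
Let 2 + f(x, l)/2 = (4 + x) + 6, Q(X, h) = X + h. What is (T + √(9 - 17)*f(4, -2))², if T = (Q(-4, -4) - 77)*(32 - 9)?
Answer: 3817417 - 187680*I*√2 ≈ 3.8174e+6 - 2.6542e+5*I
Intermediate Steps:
f(x, l) = 16 + 2*x (f(x, l) = -4 + 2*((4 + x) + 6) = -4 + 2*(10 + x) = -4 + (20 + 2*x) = 16 + 2*x)
T = -1955 (T = ((-4 - 4) - 77)*(32 - 9) = (-8 - 77)*23 = -85*23 = -1955)
(T + √(9 - 17)*f(4, -2))² = (-1955 + √(9 - 17)*(16 + 2*4))² = (-1955 + √(-8)*(16 + 8))² = (-1955 + (2*I*√2)*24)² = (-1955 + 48*I*√2)²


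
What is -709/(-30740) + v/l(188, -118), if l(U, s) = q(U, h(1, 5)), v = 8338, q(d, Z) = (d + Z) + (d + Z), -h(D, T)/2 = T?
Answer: 64140631/2735860 ≈ 23.444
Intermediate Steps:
h(D, T) = -2*T
q(d, Z) = 2*Z + 2*d (q(d, Z) = (Z + d) + (Z + d) = 2*Z + 2*d)
l(U, s) = -20 + 2*U (l(U, s) = 2*(-2*5) + 2*U = 2*(-10) + 2*U = -20 + 2*U)
-709/(-30740) + v/l(188, -118) = -709/(-30740) + 8338/(-20 + 2*188) = -709*(-1/30740) + 8338/(-20 + 376) = 709/30740 + 8338/356 = 709/30740 + 8338*(1/356) = 709/30740 + 4169/178 = 64140631/2735860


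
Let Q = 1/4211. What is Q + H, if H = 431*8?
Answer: 14519529/4211 ≈ 3448.0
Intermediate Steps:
Q = 1/4211 ≈ 0.00023747
H = 3448
Q + H = 1/4211 + 3448 = 14519529/4211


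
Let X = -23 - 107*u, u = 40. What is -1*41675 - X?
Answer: -37372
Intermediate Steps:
X = -4303 (X = -23 - 107*40 = -23 - 4280 = -4303)
-1*41675 - X = -1*41675 - 1*(-4303) = -41675 + 4303 = -37372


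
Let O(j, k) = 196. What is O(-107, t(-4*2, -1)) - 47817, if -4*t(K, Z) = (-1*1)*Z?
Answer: -47621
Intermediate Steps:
t(K, Z) = Z/4 (t(K, Z) = -(-1*1)*Z/4 = -(-1)*Z/4 = Z/4)
O(-107, t(-4*2, -1)) - 47817 = 196 - 47817 = -47621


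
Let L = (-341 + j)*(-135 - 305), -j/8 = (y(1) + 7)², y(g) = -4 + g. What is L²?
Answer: 42584449600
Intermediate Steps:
j = -128 (j = -8*((-4 + 1) + 7)² = -8*(-3 + 7)² = -8*4² = -8*16 = -128)
L = 206360 (L = (-341 - 128)*(-135 - 305) = -469*(-440) = 206360)
L² = 206360² = 42584449600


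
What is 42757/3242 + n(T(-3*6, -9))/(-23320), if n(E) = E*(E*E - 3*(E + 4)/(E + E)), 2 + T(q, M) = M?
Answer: 1001374301/75603440 ≈ 13.245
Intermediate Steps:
T(q, M) = -2 + M
n(E) = E*(E² - 3*(4 + E)/(2*E))
42757/3242 + n(T(-3*6, -9))/(-23320) = 42757/3242 + (-6 + (-2 - 9)³ - 3*(-2 - 9)/2)/(-23320) = 42757*(1/3242) + (-6 + (-11)³ - 3/2*(-11))*(-1/23320) = 42757/3242 + (-6 - 1331 + 33/2)*(-1/23320) = 42757/3242 - 2641/2*(-1/23320) = 42757/3242 + 2641/46640 = 1001374301/75603440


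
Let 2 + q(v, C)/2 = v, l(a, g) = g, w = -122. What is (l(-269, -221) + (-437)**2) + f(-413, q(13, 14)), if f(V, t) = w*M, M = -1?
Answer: 190870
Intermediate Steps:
q(v, C) = -4 + 2*v
f(V, t) = 122 (f(V, t) = -122*(-1) = 122)
(l(-269, -221) + (-437)**2) + f(-413, q(13, 14)) = (-221 + (-437)**2) + 122 = (-221 + 190969) + 122 = 190748 + 122 = 190870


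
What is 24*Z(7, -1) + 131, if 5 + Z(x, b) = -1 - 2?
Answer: -61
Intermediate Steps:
Z(x, b) = -8 (Z(x, b) = -5 + (-1 - 2) = -5 - 3 = -8)
24*Z(7, -1) + 131 = 24*(-8) + 131 = -192 + 131 = -61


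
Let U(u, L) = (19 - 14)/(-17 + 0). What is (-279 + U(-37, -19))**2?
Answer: 22543504/289 ≈ 78005.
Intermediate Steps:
U(u, L) = -5/17 (U(u, L) = 5/(-17) = 5*(-1/17) = -5/17)
(-279 + U(-37, -19))**2 = (-279 - 5/17)**2 = (-4748/17)**2 = 22543504/289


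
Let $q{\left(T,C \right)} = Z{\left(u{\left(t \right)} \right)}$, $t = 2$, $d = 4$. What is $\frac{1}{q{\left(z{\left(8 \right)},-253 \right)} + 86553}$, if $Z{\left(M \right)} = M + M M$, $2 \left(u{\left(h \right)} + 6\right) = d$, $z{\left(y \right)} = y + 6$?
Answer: $\frac{1}{86565} \approx 1.1552 \cdot 10^{-5}$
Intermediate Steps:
$z{\left(y \right)} = 6 + y$
$u{\left(h \right)} = -4$ ($u{\left(h \right)} = -6 + \frac{1}{2} \cdot 4 = -6 + 2 = -4$)
$Z{\left(M \right)} = M + M^{2}$
$q{\left(T,C \right)} = 12$ ($q{\left(T,C \right)} = - 4 \left(1 - 4\right) = \left(-4\right) \left(-3\right) = 12$)
$\frac{1}{q{\left(z{\left(8 \right)},-253 \right)} + 86553} = \frac{1}{12 + 86553} = \frac{1}{86565}$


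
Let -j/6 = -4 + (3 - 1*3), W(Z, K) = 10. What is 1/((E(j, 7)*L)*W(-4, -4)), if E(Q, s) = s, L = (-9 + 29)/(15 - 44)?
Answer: -29/1400 ≈ -0.020714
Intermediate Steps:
L = -20/29 (L = 20/(-29) = 20*(-1/29) = -20/29 ≈ -0.68966)
j = 24 (j = -6*(-4 + (3 - 1*3)) = -6*(-4 + (3 - 3)) = -6*(-4 + 0) = -6*(-4) = 24)
1/((E(j, 7)*L)*W(-4, -4)) = 1/((7*(-20/29))*10) = 1/(-140/29*10) = 1/(-1400/29) = -29/1400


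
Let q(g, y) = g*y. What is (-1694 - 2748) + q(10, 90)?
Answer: -3542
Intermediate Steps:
(-1694 - 2748) + q(10, 90) = (-1694 - 2748) + 10*90 = -4442 + 900 = -3542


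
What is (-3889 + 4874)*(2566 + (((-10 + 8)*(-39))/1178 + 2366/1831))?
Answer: 2727258915345/1078459 ≈ 2.5288e+6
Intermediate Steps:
(-3889 + 4874)*(2566 + (((-10 + 8)*(-39))/1178 + 2366/1831)) = 985*(2566 + (-2*(-39)*(1/1178) + 2366*(1/1831))) = 985*(2566 + (78*(1/1178) + 2366/1831)) = 985*(2566 + (39/589 + 2366/1831)) = 985*(2566 + 1464983/1078459) = 985*(2768790777/1078459) = 2727258915345/1078459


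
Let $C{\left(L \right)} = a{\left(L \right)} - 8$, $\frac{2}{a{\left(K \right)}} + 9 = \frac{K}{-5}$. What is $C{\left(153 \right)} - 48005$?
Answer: $- \frac{4753292}{99} \approx -48013.0$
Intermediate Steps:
$a{\left(K \right)} = \frac{2}{-9 - \frac{K}{5}}$ ($a{\left(K \right)} = \frac{2}{-9 + \frac{K}{-5}} = \frac{2}{-9 + K \left(- \frac{1}{5}\right)} = \frac{2}{-9 - \frac{K}{5}}$)
$C{\left(L \right)} = -8 - \frac{10}{45 + L}$ ($C{\left(L \right)} = - \frac{10}{45 + L} - 8 = -8 - \frac{10}{45 + L}$)
$C{\left(153 \right)} - 48005 = \frac{2 \left(-185 - 612\right)}{45 + 153} - 48005 = \frac{2 \left(-185 - 612\right)}{198} - 48005 = 2 \cdot \frac{1}{198} \left(-797\right) - 48005 = - \frac{797}{99} - 48005 = - \frac{4753292}{99}$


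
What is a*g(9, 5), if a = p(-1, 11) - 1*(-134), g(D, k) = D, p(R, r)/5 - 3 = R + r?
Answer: 1791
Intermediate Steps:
p(R, r) = 15 + 5*R + 5*r (p(R, r) = 15 + 5*(R + r) = 15 + (5*R + 5*r) = 15 + 5*R + 5*r)
a = 199 (a = (15 + 5*(-1) + 5*11) - 1*(-134) = (15 - 5 + 55) + 134 = 65 + 134 = 199)
a*g(9, 5) = 199*9 = 1791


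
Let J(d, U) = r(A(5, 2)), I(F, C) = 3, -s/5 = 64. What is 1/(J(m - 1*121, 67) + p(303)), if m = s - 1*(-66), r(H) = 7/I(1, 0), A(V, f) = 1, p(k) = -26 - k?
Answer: -3/980 ≈ -0.0030612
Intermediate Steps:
s = -320 (s = -5*64 = -320)
r(H) = 7/3
m = -254 (m = -320 - 1*(-66) = -320 + 66 = -254)
J(d, U) = 7/3
1/(J(m - 1*121, 67) + p(303)) = 1/(7/3 + (-26 - 1*303)) = 1/(7/3 + (-26 - 303)) = 1/(7/3 - 329) = 1/(-980/3) = -3/980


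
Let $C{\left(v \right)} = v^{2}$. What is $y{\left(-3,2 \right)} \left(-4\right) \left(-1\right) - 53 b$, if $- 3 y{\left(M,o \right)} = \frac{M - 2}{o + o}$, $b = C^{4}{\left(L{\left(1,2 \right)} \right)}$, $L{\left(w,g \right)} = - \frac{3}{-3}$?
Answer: $- \frac{154}{3} \approx -51.333$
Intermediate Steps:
$L{\left(w,g \right)} = 1$ ($L{\left(w,g \right)} = \left(-3\right) \left(- \frac{1}{3}\right) = 1$)
$b = 1$ ($b = \left(1^{2}\right)^{4} = 1^{4} = 1$)
$y{\left(M,o \right)} = - \frac{-2 + M}{6 o}$ ($y{\left(M,o \right)} = - \frac{\left(M - 2\right) \frac{1}{o + o}}{3} = - \frac{\left(-2 + M\right) \frac{1}{2 o}}{3} = - \frac{\frac{1}{2} \frac{1}{o} \left(-2 + M\right)}{3} = - \frac{-2 + M}{6 o}$)
$y{\left(-3,2 \right)} \left(-4\right) \left(-1\right) - 53 b = \frac{2 - -3}{6 \cdot 2} \left(-4\right) \left(-1\right) - 53 = \frac{1}{6} \cdot \frac{1}{2} \left(2 + 3\right) \left(-4\right) \left(-1\right) - 53 = \frac{1}{6} \cdot \frac{1}{2} \cdot 5 \left(-4\right) \left(-1\right) - 53 = \frac{5}{12} \left(-4\right) \left(-1\right) - 53 = \left(- \frac{5}{3}\right) \left(-1\right) - 53 = \frac{5}{3} - 53 = - \frac{154}{3}$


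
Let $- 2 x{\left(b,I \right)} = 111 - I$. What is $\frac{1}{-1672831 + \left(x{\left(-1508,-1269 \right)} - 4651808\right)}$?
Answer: $- \frac{1}{6325329} \approx -1.5809 \cdot 10^{-7}$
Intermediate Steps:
$x{\left(b,I \right)} = - \frac{111}{2} + \frac{I}{2}$ ($x{\left(b,I \right)} = - \frac{111 - I}{2} = - \frac{111}{2} + \frac{I}{2}$)
$\frac{1}{-1672831 + \left(x{\left(-1508,-1269 \right)} - 4651808\right)} = \frac{1}{-1672831 + \left(\left(- \frac{111}{2} + \frac{1}{2} \left(-1269\right)\right) - 4651808\right)} = \frac{1}{-1672831 - 4652498} = \frac{1}{-6325329} = - \frac{1}{6325329}$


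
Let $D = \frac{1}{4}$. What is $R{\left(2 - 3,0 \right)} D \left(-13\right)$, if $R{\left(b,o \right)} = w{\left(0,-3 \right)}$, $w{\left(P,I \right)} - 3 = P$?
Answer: $- \frac{39}{4} \approx -9.75$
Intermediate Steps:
$w{\left(P,I \right)} = 3 + P$
$D = \frac{1}{4} \approx 0.25$
$R{\left(b,o \right)} = 3$ ($R{\left(b,o \right)} = 3 + 0 = 3$)
$R{\left(2 - 3,0 \right)} D \left(-13\right) = 3 \cdot \frac{1}{4} \left(-13\right) = \frac{3}{4} \left(-13\right) = - \frac{39}{4}$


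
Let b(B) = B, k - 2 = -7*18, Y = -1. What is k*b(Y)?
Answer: 124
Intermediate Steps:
k = -124 (k = 2 - 7*18 = 2 - 126 = -124)
k*b(Y) = -124*(-1) = 124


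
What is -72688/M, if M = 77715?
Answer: -6608/7065 ≈ -0.93532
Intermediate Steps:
-72688/M = -72688/77715 = -72688*1/77715 = -6608/7065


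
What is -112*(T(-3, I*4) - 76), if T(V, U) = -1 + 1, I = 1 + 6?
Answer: 8512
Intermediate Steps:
I = 7
T(V, U) = 0
-112*(T(-3, I*4) - 76) = -112*(0 - 76) = -112*(-76) = 8512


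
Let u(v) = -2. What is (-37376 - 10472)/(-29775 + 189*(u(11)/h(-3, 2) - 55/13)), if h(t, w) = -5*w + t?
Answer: 155506/99273 ≈ 1.5664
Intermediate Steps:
h(t, w) = t - 5*w
(-37376 - 10472)/(-29775 + 189*(u(11)/h(-3, 2) - 55/13)) = (-37376 - 10472)/(-29775 + 189*(-2/(-3 - 5*2) - 55/13)) = -47848/(-29775 + 189*(-2/(-3 - 10) - 55*1/13)) = -47848/(-29775 + 189*(-2/(-13) - 55/13)) = -47848/(-29775 + 189*(-2*(-1/13) - 55/13)) = -47848/(-29775 + 189*(2/13 - 55/13)) = -47848/(-29775 + 189*(-53/13)) = -47848/(-29775 - 10017/13) = -47848/(-397092/13) = -47848*(-13/397092) = 155506/99273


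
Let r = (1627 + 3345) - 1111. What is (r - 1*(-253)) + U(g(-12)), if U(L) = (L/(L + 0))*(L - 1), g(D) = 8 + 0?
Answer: 4121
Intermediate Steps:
g(D) = 8
U(L) = -1 + L (U(L) = (L/L)*(-1 + L) = 1*(-1 + L) = -1 + L)
r = 3861 (r = 4972 - 1111 = 3861)
(r - 1*(-253)) + U(g(-12)) = (3861 - 1*(-253)) + (-1 + 8) = (3861 + 253) + 7 = 4114 + 7 = 4121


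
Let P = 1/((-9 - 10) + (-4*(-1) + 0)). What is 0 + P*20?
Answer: -4/3 ≈ -1.3333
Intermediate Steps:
P = -1/15 (P = 1/(-19 + (4 + 0)) = 1/(-19 + 4) = 1/(-15) = -1/15 ≈ -0.066667)
0 + P*20 = 0 - 1/15*20 = 0 - 4/3 = -4/3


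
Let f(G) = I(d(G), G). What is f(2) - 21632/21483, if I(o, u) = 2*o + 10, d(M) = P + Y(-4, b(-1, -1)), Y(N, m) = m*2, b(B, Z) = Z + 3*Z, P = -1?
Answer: -193496/21483 ≈ -9.0069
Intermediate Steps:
b(B, Z) = 4*Z
Y(N, m) = 2*m
d(M) = -9 (d(M) = -1 + 2*(4*(-1)) = -1 + 2*(-4) = -1 - 8 = -9)
I(o, u) = 10 + 2*o
f(G) = -8 (f(G) = 10 + 2*(-9) = 10 - 18 = -8)
f(2) - 21632/21483 = -8 - 21632/21483 = -193496/21483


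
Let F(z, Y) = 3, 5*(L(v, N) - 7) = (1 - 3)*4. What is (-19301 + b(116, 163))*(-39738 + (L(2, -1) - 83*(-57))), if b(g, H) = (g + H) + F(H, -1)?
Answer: 3328477152/5 ≈ 6.6570e+8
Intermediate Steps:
L(v, N) = 27/5 (L(v, N) = 7 + ((1 - 3)*4)/5 = 7 + (-2*4)/5 = 7 + (⅕)*(-8) = 7 - 8/5 = 27/5)
b(g, H) = 3 + H + g (b(g, H) = (g + H) + 3 = (H + g) + 3 = 3 + H + g)
(-19301 + b(116, 163))*(-39738 + (L(2, -1) - 83*(-57))) = (-19301 + (3 + 163 + 116))*(-39738 + (27/5 - 83*(-57))) = (-19301 + 282)*(-39738 + (27/5 + 4731)) = -19019*(-39738 + 23682/5) = -19019*(-175008/5) = 3328477152/5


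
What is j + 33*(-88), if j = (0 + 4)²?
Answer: -2888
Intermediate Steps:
j = 16 (j = 4² = 16)
j + 33*(-88) = 16 + 33*(-88) = 16 - 2904 = -2888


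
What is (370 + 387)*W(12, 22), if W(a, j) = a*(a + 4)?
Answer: 145344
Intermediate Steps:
W(a, j) = a*(4 + a)
(370 + 387)*W(12, 22) = (370 + 387)*(12*(4 + 12)) = 757*(12*16) = 757*192 = 145344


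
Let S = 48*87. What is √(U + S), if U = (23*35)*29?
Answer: √27521 ≈ 165.89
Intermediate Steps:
U = 23345 (U = 805*29 = 23345)
S = 4176
√(U + S) = √(23345 + 4176) = √27521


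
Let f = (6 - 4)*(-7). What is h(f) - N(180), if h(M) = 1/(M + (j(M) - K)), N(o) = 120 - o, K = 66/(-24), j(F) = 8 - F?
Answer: 2584/43 ≈ 60.093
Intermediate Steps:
K = -11/4 (K = 66*(-1/24) = -11/4 ≈ -2.7500)
f = -14 (f = 2*(-7) = -14)
h(M) = 4/43 (h(M) = 1/(M + ((8 - M) - 1*(-11/4))) = 1/(M + ((8 - M) + 11/4)) = 1/(M + (43/4 - M)) = 1/(43/4) = 4/43)
h(f) - N(180) = 4/43 - (120 - 1*180) = 4/43 - (120 - 180) = 4/43 - 1*(-60) = 4/43 + 60 = 2584/43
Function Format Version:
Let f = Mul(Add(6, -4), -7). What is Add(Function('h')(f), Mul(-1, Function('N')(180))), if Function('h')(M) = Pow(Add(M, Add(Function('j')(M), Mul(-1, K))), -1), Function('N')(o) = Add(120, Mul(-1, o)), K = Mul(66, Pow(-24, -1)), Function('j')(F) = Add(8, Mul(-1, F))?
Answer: Rational(2584, 43) ≈ 60.093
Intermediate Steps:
K = Rational(-11, 4) (K = Mul(66, Rational(-1, 24)) = Rational(-11, 4) ≈ -2.7500)
f = -14 (f = Mul(2, -7) = -14)
Function('h')(M) = Rational(4, 43) (Function('h')(M) = Pow(Add(M, Add(Add(8, Mul(-1, M)), Mul(-1, Rational(-11, 4)))), -1) = Pow(Add(M, Add(Add(8, Mul(-1, M)), Rational(11, 4))), -1) = Pow(Add(M, Add(Rational(43, 4), Mul(-1, M))), -1) = Pow(Rational(43, 4), -1) = Rational(4, 43))
Add(Function('h')(f), Mul(-1, Function('N')(180))) = Add(Rational(4, 43), Mul(-1, Add(120, Mul(-1, 180)))) = Add(Rational(4, 43), Mul(-1, Add(120, -180))) = Add(Rational(4, 43), Mul(-1, -60)) = Add(Rational(4, 43), 60) = Rational(2584, 43)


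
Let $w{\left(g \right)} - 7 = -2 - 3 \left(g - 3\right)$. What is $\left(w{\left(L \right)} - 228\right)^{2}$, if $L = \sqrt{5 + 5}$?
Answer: $45886 + 1284 \sqrt{10} \approx 49946.0$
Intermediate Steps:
$L = \sqrt{10} \approx 3.1623$
$w{\left(g \right)} = 14 - 3 g$ ($w{\left(g \right)} = 7 - \left(2 + 3 \left(g - 3\right)\right) = 7 - \left(2 + 3 \left(-3 + g\right)\right) = 7 - \left(-7 + 3 g\right) = 14 - 3 g$)
$\left(w{\left(L \right)} - 228\right)^{2} = \left(\left(14 - 3 \sqrt{10}\right) - 228\right)^{2} = \left(-214 - 3 \sqrt{10}\right)^{2}$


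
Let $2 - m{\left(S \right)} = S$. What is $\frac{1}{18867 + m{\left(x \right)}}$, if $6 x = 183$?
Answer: $\frac{2}{37677} \approx 5.3083 \cdot 10^{-5}$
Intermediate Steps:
$x = \frac{61}{2}$ ($x = \frac{1}{6} \cdot 183 = \frac{61}{2} \approx 30.5$)
$m{\left(S \right)} = 2 - S$
$\frac{1}{18867 + m{\left(x \right)}} = \frac{1}{18867 + \left(2 - \frac{61}{2}\right)} = \frac{1}{18867 - \frac{57}{2}} = \frac{1}{\frac{37677}{2}} = \frac{2}{37677}$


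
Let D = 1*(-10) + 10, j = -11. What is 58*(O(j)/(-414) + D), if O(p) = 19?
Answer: -551/207 ≈ -2.6618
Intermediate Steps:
D = 0 (D = -10 + 10 = 0)
58*(O(j)/(-414) + D) = 58*(19/(-414) + 0) = 58*(19*(-1/414) + 0) = 58*(-19/414 + 0) = 58*(-19/414) = -551/207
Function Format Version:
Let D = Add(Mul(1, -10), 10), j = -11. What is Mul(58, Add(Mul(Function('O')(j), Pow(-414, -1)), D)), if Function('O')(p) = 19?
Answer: Rational(-551, 207) ≈ -2.6618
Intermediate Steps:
D = 0 (D = Add(-10, 10) = 0)
Mul(58, Add(Mul(Function('O')(j), Pow(-414, -1)), D)) = Mul(58, Add(Mul(19, Pow(-414, -1)), 0)) = Mul(58, Add(Mul(19, Rational(-1, 414)), 0)) = Mul(58, Add(Rational(-19, 414), 0)) = Mul(58, Rational(-19, 414)) = Rational(-551, 207)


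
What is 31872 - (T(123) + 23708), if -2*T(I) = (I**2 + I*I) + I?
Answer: 46709/2 ≈ 23355.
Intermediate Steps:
T(I) = -I**2 - I/2 (T(I) = -((I**2 + I*I) + I)/2 = -((I**2 + I**2) + I)/2 = -(2*I**2 + I)/2 = -(I + 2*I**2)/2 = -I**2 - I/2)
31872 - (T(123) + 23708) = 31872 - (-1*123*(1/2 + 123) + 23708) = 31872 - (-1*123*247/2 + 23708) = 31872 - (-30381/2 + 23708) = 31872 - 1*17035/2 = 31872 - 17035/2 = 46709/2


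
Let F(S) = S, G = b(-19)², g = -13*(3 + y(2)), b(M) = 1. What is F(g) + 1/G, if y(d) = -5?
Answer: 27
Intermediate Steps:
g = 26 (g = -13*(3 - 5) = -13*(-2) = 26)
G = 1 (G = 1² = 1)
F(g) + 1/G = 26 + 1/1 = 26 + 1 = 27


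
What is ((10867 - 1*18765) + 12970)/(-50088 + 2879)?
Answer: -5072/47209 ≈ -0.10744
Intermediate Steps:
((10867 - 1*18765) + 12970)/(-50088 + 2879) = ((10867 - 18765) + 12970)/(-47209) = (-7898 + 12970)*(-1/47209) = 5072*(-1/47209) = -5072/47209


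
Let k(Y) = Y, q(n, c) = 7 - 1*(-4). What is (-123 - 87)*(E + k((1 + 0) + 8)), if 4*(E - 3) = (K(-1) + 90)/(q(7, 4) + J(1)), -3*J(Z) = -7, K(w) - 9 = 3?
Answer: -23373/8 ≈ -2921.6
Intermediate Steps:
K(w) = 12 (K(w) = 9 + 3 = 12)
q(n, c) = 11 (q(n, c) = 7 + 4 = 11)
J(Z) = 7/3 (J(Z) = -1/3*(-7) = 7/3)
E = 393/80 (E = 3 + ((12 + 90)/(11 + 7/3))/4 = 3 + (102/(40/3))/4 = 3 + (102*(3/40))/4 = 3 + (1/4)*(153/20) = 3 + 153/80 = 393/80 ≈ 4.9125)
(-123 - 87)*(E + k((1 + 0) + 8)) = (-123 - 87)*(393/80 + ((1 + 0) + 8)) = -210*(393/80 + (1 + 8)) = -210*(393/80 + 9) = -210*1113/80 = -23373/8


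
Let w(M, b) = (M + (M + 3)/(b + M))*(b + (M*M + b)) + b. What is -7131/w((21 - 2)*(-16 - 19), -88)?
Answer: 5369643/221061256331 ≈ 2.4290e-5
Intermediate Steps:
w(M, b) = b + (M + (3 + M)/(M + b))*(M**2 + 2*b) (w(M, b) = (M + (3 + M)/(M + b))*(b + (M**2 + b)) + b = (M + (3 + M)/(M + b))*(b + (b + M**2)) + b = (M + (3 + M)/(M + b))*(M**2 + 2*b) + b = b + (M + (3 + M)/(M + b))*(M**2 + 2*b))
-7131/w((21 - 2)*(-16 - 19), -88) = -7131*((21 - 2)*(-16 - 19) - 88)/(((21 - 2)*(-16 - 19))**3 + ((21 - 2)*(-16 - 19))**4 + (-88)**2 + 3*((21 - 2)*(-16 - 19))**2 + 6*(-88) - 88*(-16 - 19)**3*(21 - 2)**3 + 2*((21 - 2)*(-16 - 19))*(-88)**2 + 2*(-88)*((21 - 2)*(-16 - 19))**2 + 3*((21 - 2)*(-16 - 19))*(-88)) = -7131*(19*(-35) - 88)/((19*(-35))**3 + (19*(-35))**4 + 7744 + 3*(19*(-35))**2 - 528 - 88*(19*(-35))**3 + 2*(19*(-35))*7744 + 2*(-88)*(19*(-35))**2 + 3*(19*(-35))*(-88)) = -7131*(-665 - 88)/((-665)**3 + (-665)**4 + 7744 + 3*(-665)**2 - 528 - 88*(-665)**3 + 2*(-665)*7744 + 2*(-88)*(-665)**2 + 3*(-665)*(-88)) = -7131*(-753/(-294079625 + 195562950625 + 7744 + 3*442225 - 528 - 88*(-294079625) - 10299520 + 2*(-88)*442225 + 175560)) = -7131*(-753/(-294079625 + 195562950625 + 7744 + 1326675 - 528 + 25879007000 - 10299520 - 77831600 + 175560)) = -7131/((-1/753*221061256331)) = -7131/(-221061256331/753) = -7131*(-753/221061256331) = 5369643/221061256331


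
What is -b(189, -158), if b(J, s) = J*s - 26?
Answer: 29888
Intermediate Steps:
b(J, s) = -26 + J*s
-b(189, -158) = -(-26 + 189*(-158)) = -(-26 - 29862) = -1*(-29888) = 29888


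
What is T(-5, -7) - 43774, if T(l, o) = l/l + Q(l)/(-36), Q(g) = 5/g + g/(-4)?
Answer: -6303313/144 ≈ -43773.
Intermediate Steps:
Q(g) = 5/g - g/4 (Q(g) = 5/g + g*(-1/4) = 5/g - g/4)
T(l, o) = 1 - 5/(36*l) + l/144 (T(l, o) = l/l + (5/l - l/4)/(-36) = 1 + (5/l - l/4)*(-1/36) = 1 + (-5/(36*l) + l/144) = 1 - 5/(36*l) + l/144)
T(-5, -7) - 43774 = (1 - 5/36/(-5) + (1/144)*(-5)) - 43774 = (1 - 5/36*(-1/5) - 5/144) - 43774 = (1 + 1/36 - 5/144) - 43774 = 143/144 - 43774 = -6303313/144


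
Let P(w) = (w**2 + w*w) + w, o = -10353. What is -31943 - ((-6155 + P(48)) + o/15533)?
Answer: -67553757/2219 ≈ -30443.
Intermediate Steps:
P(w) = w + 2*w**2 (P(w) = (w**2 + w**2) + w = 2*w**2 + w = w + 2*w**2)
-31943 - ((-6155 + P(48)) + o/15533) = -31943 - ((-6155 + 48*(1 + 2*48)) - 10353/15533) = -31943 - ((-6155 + 48*(1 + 96)) - 10353*1/15533) = -31943 - ((-6155 + 48*97) - 1479/2219) = -31943 - ((-6155 + 4656) - 1479/2219) = -31943 - (-1499 - 1479/2219) = -31943 - 1*(-3327760/2219) = -31943 + 3327760/2219 = -67553757/2219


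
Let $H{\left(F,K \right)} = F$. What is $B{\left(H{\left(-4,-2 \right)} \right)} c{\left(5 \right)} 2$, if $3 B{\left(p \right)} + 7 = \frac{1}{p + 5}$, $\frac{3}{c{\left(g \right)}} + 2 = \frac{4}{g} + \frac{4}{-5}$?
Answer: $6$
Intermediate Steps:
$c{\left(g \right)} = \frac{3}{- \frac{14}{5} + \frac{4}{g}}$ ($c{\left(g \right)} = \frac{3}{-2 + \left(\frac{4}{g} + \frac{4}{-5}\right)} = \frac{3}{-2 + \left(\frac{4}{g} + 4 \left(- \frac{1}{5}\right)\right)} = \frac{3}{-2 - \left(\frac{4}{5} - \frac{4}{g}\right)} = \frac{3}{- \frac{14}{5} + \frac{4}{g}}$)
$B{\left(p \right)} = - \frac{7}{3} + \frac{1}{3 \left(5 + p\right)}$ ($B{\left(p \right)} = - \frac{7}{3} + \frac{1}{3 \left(p + 5\right)} = - \frac{7}{3} + \frac{1}{3 \left(5 + p\right)}$)
$B{\left(H{\left(-4,-2 \right)} \right)} c{\left(5 \right)} 2 = \frac{-34 - -28}{3 \left(5 - 4\right)} \left(\left(-15\right) 5 \frac{1}{-20 + 14 \cdot 5}\right) 2 = \frac{-34 + 28}{3 \cdot 1} \left(\left(-15\right) 5 \frac{1}{-20 + 70}\right) 2 = \frac{1}{3} \cdot 1 \left(-6\right) \left(\left(-15\right) 5 \cdot \frac{1}{50}\right) 2 = - 2 \left(\left(-15\right) 5 \cdot \frac{1}{50}\right) 2 = \left(-2\right) \left(- \frac{3}{2}\right) 2 = 3 \cdot 2 = 6$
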